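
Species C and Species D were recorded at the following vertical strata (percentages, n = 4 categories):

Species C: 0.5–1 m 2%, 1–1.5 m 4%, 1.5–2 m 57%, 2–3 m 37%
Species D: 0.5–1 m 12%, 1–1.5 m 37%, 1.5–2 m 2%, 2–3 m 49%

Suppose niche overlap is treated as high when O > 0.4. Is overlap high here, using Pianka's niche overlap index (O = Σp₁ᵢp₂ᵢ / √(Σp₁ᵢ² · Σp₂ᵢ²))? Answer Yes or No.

Convert percentages to proportions (divide by 100).
Σ p₁ᵢp₂ᵢ = 0.0024 + 0.0148 + 0.0114 + 0.1813 = 0.2099
Σp_1ᵢ² = 0.02² + 0.04² + 0.57² + 0.37² = 0.0004 + 0.0016 + 0.3249 + 0.1369 = 0.4638
Σp_2ᵢ² = 0.12² + 0.37² + 0.02² + 0.49² = 0.0144 + 0.1369 + 0.0004 + 0.2401 = 0.3918
O = 0.2099 / √(0.4638 × 0.3918) = 0.2099 / 0.42628 = 0.4924
O = 0.4924 > 0.4 → Yes.

Yes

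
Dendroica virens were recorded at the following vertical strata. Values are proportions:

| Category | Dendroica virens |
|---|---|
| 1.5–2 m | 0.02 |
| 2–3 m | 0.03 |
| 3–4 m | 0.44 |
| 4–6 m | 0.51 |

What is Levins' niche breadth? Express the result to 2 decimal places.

Σpᵢ² = 0.02² + 0.03² + 0.44² + 0.51² = 0.0004 + 0.0009 + 0.1936 + 0.2601 = 0.4550
B = 1 / 0.4550 = 2.1978

2.20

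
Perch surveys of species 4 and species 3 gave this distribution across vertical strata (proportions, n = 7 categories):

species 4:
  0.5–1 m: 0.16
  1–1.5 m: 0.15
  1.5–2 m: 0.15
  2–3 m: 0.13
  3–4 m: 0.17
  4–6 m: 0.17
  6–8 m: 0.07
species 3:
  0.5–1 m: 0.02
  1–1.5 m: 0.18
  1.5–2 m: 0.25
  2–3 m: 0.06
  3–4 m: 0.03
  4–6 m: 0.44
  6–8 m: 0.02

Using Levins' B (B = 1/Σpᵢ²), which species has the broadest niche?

Σp_4ᵢ² = 0.16² + 0.15² + 0.15² + 0.13² + 0.17² + 0.17² + 0.07² = 0.0256 + 0.0225 + 0.0225 + 0.0169 + 0.0289 + 0.0289 + 0.0049 = 0.1502
B_4 = 1 / 0.1502 = 6.6578
Σp_3ᵢ² = 0.02² + 0.18² + 0.25² + 0.06² + 0.03² + 0.44² + 0.02² = 0.0004 + 0.0324 + 0.0625 + 0.0036 + 0.0009 + 0.1936 + 0.0004 = 0.2938
B_3 = 1 / 0.2938 = 3.4037
Highest B → broadest niche (most generalist): species 4 (B = 6.66).

species 4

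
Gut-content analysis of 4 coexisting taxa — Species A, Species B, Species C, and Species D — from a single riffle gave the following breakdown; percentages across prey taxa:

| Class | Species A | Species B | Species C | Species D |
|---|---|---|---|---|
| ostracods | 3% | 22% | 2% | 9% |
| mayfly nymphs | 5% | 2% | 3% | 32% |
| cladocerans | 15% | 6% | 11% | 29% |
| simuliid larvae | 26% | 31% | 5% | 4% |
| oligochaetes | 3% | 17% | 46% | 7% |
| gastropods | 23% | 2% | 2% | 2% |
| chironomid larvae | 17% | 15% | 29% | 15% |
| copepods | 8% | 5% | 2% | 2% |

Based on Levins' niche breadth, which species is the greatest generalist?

Species A

Convert percentages to proportions (divide by 100).
Σp_Aᵢ² = 0.03² + 0.05² + 0.15² + 0.26² + 0.03² + 0.23² + 0.17² + 0.08² = 0.0009 + 0.0025 + 0.0225 + 0.0676 + 0.0009 + 0.0529 + 0.0289 + 0.0064 = 0.1826
B_A = 1 / 0.1826 = 5.4765
Σp_Bᵢ² = 0.22² + 0.02² + 0.06² + 0.31² + 0.17² + 0.02² + 0.15² + 0.05² = 0.0484 + 0.0004 + 0.0036 + 0.0961 + 0.0289 + 0.0004 + 0.0225 + 0.0025 = 0.2028
B_B = 1 / 0.2028 = 4.9310
Σp_Cᵢ² = 0.02² + 0.03² + 0.11² + 0.05² + 0.46² + 0.02² + 0.29² + 0.02² = 0.0004 + 0.0009 + 0.0121 + 0.0025 + 0.2116 + 0.0004 + 0.0841 + 0.0004 = 0.3124
B_C = 1 / 0.3124 = 3.2010
Σp_Dᵢ² = 0.09² + 0.32² + 0.29² + 0.04² + 0.07² + 0.02² + 0.15² + 0.02² = 0.0081 + 0.1024 + 0.0841 + 0.0016 + 0.0049 + 0.0004 + 0.0225 + 0.0004 = 0.2244
B_D = 1 / 0.2244 = 4.4563
Highest B → broadest niche (most generalist): Species A (B = 5.48).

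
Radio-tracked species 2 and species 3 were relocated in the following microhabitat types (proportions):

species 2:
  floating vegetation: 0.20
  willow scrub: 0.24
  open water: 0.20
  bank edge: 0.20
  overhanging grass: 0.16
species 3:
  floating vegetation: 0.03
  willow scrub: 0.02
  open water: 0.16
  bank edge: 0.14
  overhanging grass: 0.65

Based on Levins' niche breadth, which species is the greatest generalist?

Σp_2ᵢ² = 0.20² + 0.24² + 0.20² + 0.20² + 0.16² = 0.0400 + 0.0576 + 0.0400 + 0.0400 + 0.0256 = 0.2032
B_2 = 1 / 0.2032 = 4.9213
Σp_3ᵢ² = 0.03² + 0.02² + 0.16² + 0.14² + 0.65² = 0.0009 + 0.0004 + 0.0256 + 0.0196 + 0.4225 = 0.4690
B_3 = 1 / 0.4690 = 2.1322
Highest B → broadest niche (most generalist): species 2 (B = 4.92).

species 2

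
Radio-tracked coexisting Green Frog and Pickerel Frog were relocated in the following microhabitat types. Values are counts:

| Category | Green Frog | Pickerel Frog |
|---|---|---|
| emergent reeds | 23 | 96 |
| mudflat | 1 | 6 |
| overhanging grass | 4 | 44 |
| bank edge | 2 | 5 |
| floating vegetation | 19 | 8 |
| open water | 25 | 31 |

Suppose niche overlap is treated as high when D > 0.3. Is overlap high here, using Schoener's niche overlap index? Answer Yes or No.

Proportions for Green Frog (n=74): 23/74=0.3108, 1/74=0.0135, 4/74=0.0541, 2/74=0.0270, 19/74=0.2568, 25/74=0.3378
Proportions for Pickerel Frog (n=190): 96/190=0.5053, 6/190=0.0316, 44/190=0.2316, 5/190=0.0263, 8/190=0.0421, 31/190=0.1632
Σ|p₁ᵢ − p₂ᵢ| = 0.1945 + 0.0181 + 0.1775 + 0.0007 + 0.2147 + 0.1746 = 0.7801
D = 1 − ½ × 0.7801 = 1 − 0.39005 = 0.60995
D = 0.60995 > 0.3 → Yes.

Yes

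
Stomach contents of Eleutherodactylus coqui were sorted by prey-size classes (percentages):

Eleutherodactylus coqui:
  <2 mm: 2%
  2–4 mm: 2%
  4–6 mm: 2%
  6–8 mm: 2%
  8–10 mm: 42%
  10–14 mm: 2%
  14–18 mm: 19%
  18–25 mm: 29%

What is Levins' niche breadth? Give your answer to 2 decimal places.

Convert percentages to proportions (divide by 100).
Σpᵢ² = 0.02² + 0.02² + 0.02² + 0.02² + 0.42² + 0.02² + 0.19² + 0.29² = 0.0004 + 0.0004 + 0.0004 + 0.0004 + 0.1764 + 0.0004 + 0.0361 + 0.0841 = 0.2986
B = 1 / 0.2986 = 3.3490

3.35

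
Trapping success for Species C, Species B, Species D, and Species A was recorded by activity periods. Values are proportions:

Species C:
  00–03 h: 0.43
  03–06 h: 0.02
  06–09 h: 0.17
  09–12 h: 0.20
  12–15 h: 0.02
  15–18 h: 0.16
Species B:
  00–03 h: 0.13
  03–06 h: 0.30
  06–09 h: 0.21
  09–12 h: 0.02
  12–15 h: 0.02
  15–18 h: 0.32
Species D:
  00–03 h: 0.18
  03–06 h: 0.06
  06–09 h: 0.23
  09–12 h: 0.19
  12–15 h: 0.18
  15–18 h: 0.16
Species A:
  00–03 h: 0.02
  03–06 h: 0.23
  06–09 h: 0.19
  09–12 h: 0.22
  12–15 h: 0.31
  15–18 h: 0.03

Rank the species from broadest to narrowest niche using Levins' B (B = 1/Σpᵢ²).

Σp_Cᵢ² = 0.43² + 0.02² + 0.17² + 0.20² + 0.02² + 0.16² = 0.1849 + 0.0004 + 0.0289 + 0.0400 + 0.0004 + 0.0256 = 0.2802
B_C = 1 / 0.2802 = 3.5689
Σp_Bᵢ² = 0.13² + 0.30² + 0.21² + 0.02² + 0.02² + 0.32² = 0.0169 + 0.0900 + 0.0441 + 0.0004 + 0.0004 + 0.1024 = 0.2542
B_B = 1 / 0.2542 = 3.9339
Σp_Dᵢ² = 0.18² + 0.06² + 0.23² + 0.19² + 0.18² + 0.16² = 0.0324 + 0.0036 + 0.0529 + 0.0361 + 0.0324 + 0.0256 = 0.1830
B_D = 1 / 0.1830 = 5.4645
Σp_Aᵢ² = 0.02² + 0.23² + 0.19² + 0.22² + 0.31² + 0.03² = 0.0004 + 0.0529 + 0.0361 + 0.0484 + 0.0961 + 0.0009 = 0.2348
B_A = 1 / 0.2348 = 4.2589
Ranking by B (broadest → narrowest): Species D (5.46) > Species A (4.26) > Species B (3.93) > Species C (3.57)

Species D > Species A > Species B > Species C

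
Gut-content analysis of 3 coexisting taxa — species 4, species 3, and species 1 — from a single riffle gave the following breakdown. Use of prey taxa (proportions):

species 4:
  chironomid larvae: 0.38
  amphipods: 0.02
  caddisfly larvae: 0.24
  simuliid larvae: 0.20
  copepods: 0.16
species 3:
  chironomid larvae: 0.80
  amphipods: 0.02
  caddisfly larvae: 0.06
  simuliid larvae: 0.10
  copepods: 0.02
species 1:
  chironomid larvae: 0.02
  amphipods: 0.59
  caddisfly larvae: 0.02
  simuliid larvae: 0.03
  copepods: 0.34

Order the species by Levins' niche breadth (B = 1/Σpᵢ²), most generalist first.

species 4 > species 1 > species 3

Σp_4ᵢ² = 0.38² + 0.02² + 0.24² + 0.20² + 0.16² = 0.1444 + 0.0004 + 0.0576 + 0.0400 + 0.0256 = 0.2680
B_4 = 1 / 0.2680 = 3.7313
Σp_3ᵢ² = 0.80² + 0.02² + 0.06² + 0.10² + 0.02² = 0.6400 + 0.0004 + 0.0036 + 0.0100 + 0.0004 = 0.6544
B_3 = 1 / 0.6544 = 1.5281
Σp_1ᵢ² = 0.02² + 0.59² + 0.02² + 0.03² + 0.34² = 0.0004 + 0.3481 + 0.0004 + 0.0009 + 0.1156 = 0.4654
B_1 = 1 / 0.4654 = 2.1487
Ranking by B (broadest → narrowest): species 4 (3.73) > species 1 (2.15) > species 3 (1.53)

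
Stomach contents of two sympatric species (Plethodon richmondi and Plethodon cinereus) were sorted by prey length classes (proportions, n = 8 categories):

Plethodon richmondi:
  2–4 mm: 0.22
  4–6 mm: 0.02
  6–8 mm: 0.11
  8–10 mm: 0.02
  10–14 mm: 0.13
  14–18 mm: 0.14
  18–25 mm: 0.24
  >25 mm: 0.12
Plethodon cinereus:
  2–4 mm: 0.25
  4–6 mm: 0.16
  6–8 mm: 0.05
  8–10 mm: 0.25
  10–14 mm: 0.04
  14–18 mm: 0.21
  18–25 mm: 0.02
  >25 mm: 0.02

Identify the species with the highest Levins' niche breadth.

Σp_richᵢ² = 0.22² + 0.02² + 0.11² + 0.02² + 0.13² + 0.14² + 0.24² + 0.12² = 0.0484 + 0.0004 + 0.0121 + 0.0004 + 0.0169 + 0.0196 + 0.0576 + 0.0144 = 0.1698
B_rich = 1 / 0.1698 = 5.8893
Σp_cineᵢ² = 0.25² + 0.16² + 0.05² + 0.25² + 0.04² + 0.21² + 0.02² + 0.02² = 0.0625 + 0.0256 + 0.0025 + 0.0625 + 0.0016 + 0.0441 + 0.0004 + 0.0004 = 0.1996
B_cine = 1 / 0.1996 = 5.0100
Highest B → broadest niche (most generalist): Plethodon richmondi (B = 5.89).

Plethodon richmondi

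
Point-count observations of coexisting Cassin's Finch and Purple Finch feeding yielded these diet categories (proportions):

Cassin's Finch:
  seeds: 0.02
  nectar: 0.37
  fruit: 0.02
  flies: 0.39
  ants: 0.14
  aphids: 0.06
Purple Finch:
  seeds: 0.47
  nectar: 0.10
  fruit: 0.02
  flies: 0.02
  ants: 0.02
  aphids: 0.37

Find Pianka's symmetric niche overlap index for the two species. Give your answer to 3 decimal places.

0.234

Σ p₁ᵢp₂ᵢ = 0.0094 + 0.0370 + 0.0004 + 0.0078 + 0.0028 + 0.0222 = 0.0796
Σp_1ᵢ² = 0.02² + 0.37² + 0.02² + 0.39² + 0.14² + 0.06² = 0.0004 + 0.1369 + 0.0004 + 0.1521 + 0.0196 + 0.0036 = 0.3130
Σp_2ᵢ² = 0.47² + 0.10² + 0.02² + 0.02² + 0.02² + 0.37² = 0.2209 + 0.0100 + 0.0004 + 0.0004 + 0.0004 + 0.1369 = 0.3690
O = 0.0796 / √(0.3130 × 0.3690) = 0.0796 / 0.339848 = 0.23422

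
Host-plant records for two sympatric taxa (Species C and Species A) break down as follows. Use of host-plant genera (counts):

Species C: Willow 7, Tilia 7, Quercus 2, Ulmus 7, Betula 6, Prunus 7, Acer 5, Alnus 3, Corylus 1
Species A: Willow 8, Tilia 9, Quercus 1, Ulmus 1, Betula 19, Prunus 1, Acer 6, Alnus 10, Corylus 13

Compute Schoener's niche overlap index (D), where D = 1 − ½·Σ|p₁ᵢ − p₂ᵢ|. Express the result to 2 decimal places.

0.60

Proportions for Species C (n=45): 7/45=0.1556, 7/45=0.1556, 2/45=0.0444, 7/45=0.1556, 6/45=0.1333, 7/45=0.1556, 5/45=0.1111, 3/45=0.0667, 1/45=0.0222
Proportions for Species A (n=68): 8/68=0.1176, 9/68=0.1324, 1/68=0.0147, 1/68=0.0147, 19/68=0.2794, 1/68=0.0147, 6/68=0.0882, 10/68=0.1471, 13/68=0.1912
Σ|p₁ᵢ − p₂ᵢ| = 0.0380 + 0.0232 + 0.0297 + 0.1409 + 0.1461 + 0.1409 + 0.0229 + 0.0804 + 0.1690 = 0.7911
D = 1 − ½ × 0.7911 = 1 − 0.39555 = 0.60445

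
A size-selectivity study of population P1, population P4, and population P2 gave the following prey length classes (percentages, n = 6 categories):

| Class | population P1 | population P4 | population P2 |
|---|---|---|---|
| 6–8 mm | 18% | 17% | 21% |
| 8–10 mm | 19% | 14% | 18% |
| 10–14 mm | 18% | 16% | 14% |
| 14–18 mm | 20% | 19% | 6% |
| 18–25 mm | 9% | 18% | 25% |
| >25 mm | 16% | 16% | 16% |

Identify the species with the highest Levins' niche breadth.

Convert percentages to proportions (divide by 100).
Σp_P1ᵢ² = 0.18² + 0.19² + 0.18² + 0.20² + 0.09² + 0.16² = 0.0324 + 0.0361 + 0.0324 + 0.0400 + 0.0081 + 0.0256 = 0.1746
B_P1 = 1 / 0.1746 = 5.7274
Σp_P4ᵢ² = 0.17² + 0.14² + 0.16² + 0.19² + 0.18² + 0.16² = 0.0289 + 0.0196 + 0.0256 + 0.0361 + 0.0324 + 0.0256 = 0.1682
B_P4 = 1 / 0.1682 = 5.9453
Σp_P2ᵢ² = 0.21² + 0.18² + 0.14² + 0.06² + 0.25² + 0.16² = 0.0441 + 0.0324 + 0.0196 + 0.0036 + 0.0625 + 0.0256 = 0.1878
B_P2 = 1 / 0.1878 = 5.3248
Highest B → broadest niche (most generalist): population P4 (B = 5.95).

population P4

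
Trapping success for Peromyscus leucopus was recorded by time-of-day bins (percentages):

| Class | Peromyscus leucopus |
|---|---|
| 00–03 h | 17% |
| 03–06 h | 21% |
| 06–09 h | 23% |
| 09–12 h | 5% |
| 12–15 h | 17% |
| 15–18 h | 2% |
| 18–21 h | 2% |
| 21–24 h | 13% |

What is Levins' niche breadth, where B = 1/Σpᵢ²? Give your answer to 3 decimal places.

Convert percentages to proportions (divide by 100).
Σpᵢ² = 0.17² + 0.21² + 0.23² + 0.05² + 0.17² + 0.02² + 0.02² + 0.13² = 0.0289 + 0.0441 + 0.0529 + 0.0025 + 0.0289 + 0.0004 + 0.0004 + 0.0169 = 0.1750
B = 1 / 0.1750 = 5.71429

5.714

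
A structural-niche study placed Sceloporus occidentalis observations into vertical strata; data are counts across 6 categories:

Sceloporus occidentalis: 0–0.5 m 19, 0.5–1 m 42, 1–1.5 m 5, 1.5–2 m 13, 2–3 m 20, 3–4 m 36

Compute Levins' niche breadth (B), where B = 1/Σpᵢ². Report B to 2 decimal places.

4.54

Proportions for Sceloporus occidentalis (n=135): 19/135=0.1407, 42/135=0.3111, 5/135=0.0370, 13/135=0.0963, 20/135=0.1481, 36/135=0.2667
Σpᵢ² = 0.1407² + 0.3111² + 0.0370² + 0.0963² + 0.1481² + 0.2667² = 0.019796 + 0.096783 + 0.001369 + 0.009274 + 0.021934 + 0.071129 = 0.220285
B = 1 / 0.220285 = 4.5396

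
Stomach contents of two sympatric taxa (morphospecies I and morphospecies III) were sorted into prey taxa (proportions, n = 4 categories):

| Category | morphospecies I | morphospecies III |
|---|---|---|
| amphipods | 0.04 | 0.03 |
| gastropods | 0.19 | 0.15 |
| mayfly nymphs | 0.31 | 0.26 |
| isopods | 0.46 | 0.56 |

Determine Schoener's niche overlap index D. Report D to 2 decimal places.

Σ|p₁ᵢ − p₂ᵢ| = 0.01 + 0.04 + 0.05 + 0.10 = 0.20
D = 1 − ½ × 0.20 = 1 − 0.100 = 0.9000

0.90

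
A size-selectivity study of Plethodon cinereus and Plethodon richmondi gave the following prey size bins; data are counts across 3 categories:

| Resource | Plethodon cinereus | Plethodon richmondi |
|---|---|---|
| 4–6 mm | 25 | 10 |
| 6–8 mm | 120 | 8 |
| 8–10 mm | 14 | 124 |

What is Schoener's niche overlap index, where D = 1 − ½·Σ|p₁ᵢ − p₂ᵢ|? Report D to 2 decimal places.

0.21

Proportions for Plethodon cinereus (n=159): 25/159=0.1572, 120/159=0.7547, 14/159=0.0881
Proportions for Plethodon richmondi (n=142): 10/142=0.0704, 8/142=0.0563, 124/142=0.8732
Σ|p₁ᵢ − p₂ᵢ| = 0.0868 + 0.6984 + 0.7851 = 1.5703
D = 1 − ½ × 1.5703 = 1 − 0.78515 = 0.21485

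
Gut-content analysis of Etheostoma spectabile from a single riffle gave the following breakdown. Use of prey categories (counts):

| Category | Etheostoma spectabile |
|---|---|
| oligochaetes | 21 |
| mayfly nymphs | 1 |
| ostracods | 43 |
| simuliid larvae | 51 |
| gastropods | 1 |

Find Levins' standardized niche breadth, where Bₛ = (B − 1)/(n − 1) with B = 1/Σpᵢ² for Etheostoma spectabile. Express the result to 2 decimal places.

Proportions for Etheostoma spectabile (n=117): 21/117=0.1795, 1/117=0.0085, 43/117=0.3675, 51/117=0.4359, 1/117=0.0085
Σpᵢ² = 0.1795² + 0.0085² + 0.3675² + 0.4359² + 0.0085² = 0.032220 + 0.000072 + 0.135056 + 0.190009 + 0.000072 = 0.357429
B = 1 / 0.357429 = 2.7978
Bₛ = (B − 1)/(n − 1) = (2.7978 − 1)/(5 − 1) = 1.7978/4 = 0.4495

0.45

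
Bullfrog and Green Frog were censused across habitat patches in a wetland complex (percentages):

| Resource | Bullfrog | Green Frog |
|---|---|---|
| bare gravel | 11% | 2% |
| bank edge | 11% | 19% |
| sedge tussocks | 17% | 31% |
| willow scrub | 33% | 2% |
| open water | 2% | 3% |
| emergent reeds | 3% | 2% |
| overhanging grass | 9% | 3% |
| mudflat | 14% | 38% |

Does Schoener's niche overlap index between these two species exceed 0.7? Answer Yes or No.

No

Convert percentages to proportions (divide by 100).
Σ|p₁ᵢ − p₂ᵢ| = 0.09 + 0.08 + 0.14 + 0.31 + 0.01 + 0.01 + 0.06 + 0.24 = 0.94
D = 1 − ½ × 0.94 = 1 − 0.470 = 0.5300
D = 0.5300 < 0.7 → No.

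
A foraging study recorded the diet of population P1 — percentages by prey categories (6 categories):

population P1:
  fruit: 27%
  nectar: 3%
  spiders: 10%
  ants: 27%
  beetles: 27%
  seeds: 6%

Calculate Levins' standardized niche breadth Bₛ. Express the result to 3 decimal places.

0.658

Convert percentages to proportions (divide by 100).
Σpᵢ² = 0.27² + 0.03² + 0.10² + 0.27² + 0.27² + 0.06² = 0.0729 + 0.0009 + 0.0100 + 0.0729 + 0.0729 + 0.0036 = 0.2332
B = 1 / 0.2332 = 4.28816
Bₛ = (B − 1)/(n − 1) = (4.28816 − 1)/(6 − 1) = 3.28816/5 = 0.65763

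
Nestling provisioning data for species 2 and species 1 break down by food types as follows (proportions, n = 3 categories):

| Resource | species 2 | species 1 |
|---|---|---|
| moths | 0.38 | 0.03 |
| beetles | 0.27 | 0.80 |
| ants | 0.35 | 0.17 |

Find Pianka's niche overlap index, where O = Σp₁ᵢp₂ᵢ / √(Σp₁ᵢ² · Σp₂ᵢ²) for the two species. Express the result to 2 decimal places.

Σ p₁ᵢp₂ᵢ = 0.0114 + 0.2160 + 0.0595 = 0.2869
Σp_1ᵢ² = 0.38² + 0.27² + 0.35² = 0.1444 + 0.0729 + 0.1225 = 0.3398
Σp_2ᵢ² = 0.03² + 0.80² + 0.17² = 0.0009 + 0.6400 + 0.0289 = 0.6698
O = 0.2869 / √(0.3398 × 0.6698) = 0.2869 / 0.47707 = 0.6014

0.60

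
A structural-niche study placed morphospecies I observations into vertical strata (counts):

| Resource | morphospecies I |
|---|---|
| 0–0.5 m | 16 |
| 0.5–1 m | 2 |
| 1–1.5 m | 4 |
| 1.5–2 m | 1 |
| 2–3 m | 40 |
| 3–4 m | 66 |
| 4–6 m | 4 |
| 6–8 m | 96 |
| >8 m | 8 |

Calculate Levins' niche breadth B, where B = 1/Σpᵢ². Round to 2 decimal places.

3.62

Proportions for morphospecies I (n=237): 16/237=0.0675, 2/237=0.0084, 4/237=0.0169, 1/237=0.0042, 40/237=0.1688, 66/237=0.2785, 4/237=0.0169, 96/237=0.4051, 8/237=0.0338
Σpᵢ² = 0.0675² + 0.0084² + 0.0169² + 0.0042² + 0.1688² + 0.2785² + 0.0169² + 0.4051² + 0.0338² = 0.004556 + 0.000071 + 0.000286 + 0.000018 + 0.028493 + 0.077562 + 0.000286 + 0.164106 + 0.001142 = 0.276520
B = 1 / 0.276520 = 3.6164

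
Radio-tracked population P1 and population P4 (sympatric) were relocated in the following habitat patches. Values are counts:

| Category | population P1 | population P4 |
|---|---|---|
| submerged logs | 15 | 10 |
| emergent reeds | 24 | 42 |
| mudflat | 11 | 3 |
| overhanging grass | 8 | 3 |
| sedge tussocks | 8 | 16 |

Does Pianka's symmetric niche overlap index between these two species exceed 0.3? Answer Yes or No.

Yes

Proportions for population P1 (n=66): 15/66=0.2273, 24/66=0.3636, 11/66=0.1667, 8/66=0.1212, 8/66=0.1212
Proportions for population P4 (n=74): 10/74=0.1351, 42/74=0.5676, 3/74=0.0405, 3/74=0.0405, 16/74=0.2162
Σ p₁ᵢp₂ᵢ = 0.030708 + 0.206379 + 0.006751 + 0.004909 + 0.026203 = 0.274950
Σp_1ᵢ² = 0.2273² + 0.3636² + 0.1667² + 0.1212² + 0.1212² = 0.051665 + 0.132205 + 0.027789 + 0.014689 + 0.014689 = 0.241037
Σp_2ᵢ² = 0.1351² + 0.5676² + 0.0405² + 0.0405² + 0.2162² = 0.018252 + 0.322170 + 0.001640 + 0.001640 + 0.046742 = 0.390444
O = 0.274950 / √(0.241037 × 0.390444) = 0.274950 / 0.3067759 = 0.8963
O = 0.8963 > 0.3 → Yes.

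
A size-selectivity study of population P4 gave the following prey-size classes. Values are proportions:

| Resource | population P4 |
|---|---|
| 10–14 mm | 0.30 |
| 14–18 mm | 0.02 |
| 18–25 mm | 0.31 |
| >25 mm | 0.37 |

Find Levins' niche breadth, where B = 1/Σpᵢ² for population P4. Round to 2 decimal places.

3.09

Σpᵢ² = 0.30² + 0.02² + 0.31² + 0.37² = 0.0900 + 0.0004 + 0.0961 + 0.1369 = 0.3234
B = 1 / 0.3234 = 3.0921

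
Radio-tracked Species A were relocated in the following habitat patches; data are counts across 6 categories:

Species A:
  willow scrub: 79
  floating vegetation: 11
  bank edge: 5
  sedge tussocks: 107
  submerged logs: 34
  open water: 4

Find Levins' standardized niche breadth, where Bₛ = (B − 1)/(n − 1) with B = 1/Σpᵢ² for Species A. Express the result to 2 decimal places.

0.41

Proportions for Species A (n=240): 79/240=0.3292, 11/240=0.0458, 5/240=0.0208, 107/240=0.4458, 34/240=0.1417, 4/240=0.0167
Σpᵢ² = 0.3292² + 0.0458² + 0.0208² + 0.4458² + 0.1417² + 0.0167² = 0.108373 + 0.002098 + 0.000433 + 0.198738 + 0.020079 + 0.000279 = 0.330000
B = 1 / 0.330000 = 3.0303
Bₛ = (B − 1)/(n − 1) = (3.0303 − 1)/(6 − 1) = 2.0303/5 = 0.4061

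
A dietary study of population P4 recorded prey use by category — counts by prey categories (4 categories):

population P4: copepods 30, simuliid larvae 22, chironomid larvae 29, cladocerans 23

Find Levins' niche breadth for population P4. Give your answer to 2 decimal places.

3.93

Proportions for population P4 (n=104): 30/104=0.2885, 22/104=0.2115, 29/104=0.2788, 23/104=0.2212
Σpᵢ² = 0.2885² + 0.2115² + 0.2788² + 0.2212² = 0.083232 + 0.044732 + 0.077729 + 0.048929 = 0.254622
B = 1 / 0.254622 = 3.9274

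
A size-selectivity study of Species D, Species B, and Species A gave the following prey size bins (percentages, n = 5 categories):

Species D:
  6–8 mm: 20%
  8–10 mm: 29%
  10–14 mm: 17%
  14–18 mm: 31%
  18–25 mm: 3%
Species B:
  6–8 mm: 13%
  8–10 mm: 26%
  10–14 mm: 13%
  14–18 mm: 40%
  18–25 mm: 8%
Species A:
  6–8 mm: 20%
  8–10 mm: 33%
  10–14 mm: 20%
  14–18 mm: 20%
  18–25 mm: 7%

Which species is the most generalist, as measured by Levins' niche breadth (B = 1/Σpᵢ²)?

Convert percentages to proportions (divide by 100).
Σp_Dᵢ² = 0.20² + 0.29² + 0.17² + 0.31² + 0.03² = 0.0400 + 0.0841 + 0.0289 + 0.0961 + 0.0009 = 0.2500
B_D = 1 / 0.2500 = 4.0000
Σp_Bᵢ² = 0.13² + 0.26² + 0.13² + 0.40² + 0.08² = 0.0169 + 0.0676 + 0.0169 + 0.1600 + 0.0064 = 0.2678
B_B = 1 / 0.2678 = 3.7341
Σp_Aᵢ² = 0.20² + 0.33² + 0.20² + 0.20² + 0.07² = 0.0400 + 0.1089 + 0.0400 + 0.0400 + 0.0049 = 0.2338
B_A = 1 / 0.2338 = 4.2772
Highest B → broadest niche (most generalist): Species A (B = 4.28).

Species A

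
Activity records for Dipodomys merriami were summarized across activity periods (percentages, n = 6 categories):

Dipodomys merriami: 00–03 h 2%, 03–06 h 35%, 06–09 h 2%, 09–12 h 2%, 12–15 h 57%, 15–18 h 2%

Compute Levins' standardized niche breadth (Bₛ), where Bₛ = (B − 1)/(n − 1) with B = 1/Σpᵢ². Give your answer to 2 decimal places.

0.25

Convert percentages to proportions (divide by 100).
Σpᵢ² = 0.02² + 0.35² + 0.02² + 0.02² + 0.57² + 0.02² = 0.0004 + 0.1225 + 0.0004 + 0.0004 + 0.3249 + 0.0004 = 0.4490
B = 1 / 0.4490 = 2.2272
Bₛ = (B − 1)/(n − 1) = (2.2272 − 1)/(6 − 1) = 1.2272/5 = 0.2454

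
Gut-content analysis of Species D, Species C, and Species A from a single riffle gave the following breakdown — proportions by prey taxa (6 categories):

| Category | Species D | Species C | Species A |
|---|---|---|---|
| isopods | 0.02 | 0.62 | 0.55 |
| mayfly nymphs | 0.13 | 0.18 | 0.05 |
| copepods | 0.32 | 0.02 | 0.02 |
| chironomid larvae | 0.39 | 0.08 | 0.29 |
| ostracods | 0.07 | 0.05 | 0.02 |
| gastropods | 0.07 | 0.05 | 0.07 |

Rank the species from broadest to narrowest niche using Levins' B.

Species D > Species A > Species C

Σp_Dᵢ² = 0.02² + 0.13² + 0.32² + 0.39² + 0.07² + 0.07² = 0.0004 + 0.0169 + 0.1024 + 0.1521 + 0.0049 + 0.0049 = 0.2816
B_D = 1 / 0.2816 = 3.5511
Σp_Cᵢ² = 0.62² + 0.18² + 0.02² + 0.08² + 0.05² + 0.05² = 0.3844 + 0.0324 + 0.0004 + 0.0064 + 0.0025 + 0.0025 = 0.4286
B_C = 1 / 0.4286 = 2.3332
Σp_Aᵢ² = 0.55² + 0.05² + 0.02² + 0.29² + 0.02² + 0.07² = 0.3025 + 0.0025 + 0.0004 + 0.0841 + 0.0004 + 0.0049 = 0.3948
B_A = 1 / 0.3948 = 2.5329
Ranking by B (broadest → narrowest): Species D (3.55) > Species A (2.53) > Species C (2.33)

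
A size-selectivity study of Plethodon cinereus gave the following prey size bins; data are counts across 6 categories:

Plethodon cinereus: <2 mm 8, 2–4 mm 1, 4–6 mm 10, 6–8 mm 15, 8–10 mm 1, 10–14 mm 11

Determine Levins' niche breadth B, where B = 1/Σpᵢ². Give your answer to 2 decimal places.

Proportions for Plethodon cinereus (n=46): 8/46=0.1739, 1/46=0.0217, 10/46=0.2174, 15/46=0.3261, 1/46=0.0217, 11/46=0.2391
Σpᵢ² = 0.1739² + 0.0217² + 0.2174² + 0.3261² + 0.0217² + 0.2391² = 0.030241 + 0.000471 + 0.047263 + 0.106341 + 0.000471 + 0.057169 = 0.241956
B = 1 / 0.241956 = 4.1330

4.13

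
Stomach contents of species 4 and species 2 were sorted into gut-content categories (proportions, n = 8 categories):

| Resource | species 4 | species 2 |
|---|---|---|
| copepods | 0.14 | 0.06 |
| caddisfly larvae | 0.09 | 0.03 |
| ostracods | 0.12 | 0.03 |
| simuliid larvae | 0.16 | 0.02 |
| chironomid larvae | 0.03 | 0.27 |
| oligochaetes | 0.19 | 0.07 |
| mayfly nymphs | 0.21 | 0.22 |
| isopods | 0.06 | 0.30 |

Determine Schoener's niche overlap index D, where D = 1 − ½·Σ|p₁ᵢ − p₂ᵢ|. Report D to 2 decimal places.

Σ|p₁ᵢ − p₂ᵢ| = 0.08 + 0.06 + 0.09 + 0.14 + 0.24 + 0.12 + 0.01 + 0.24 = 0.98
D = 1 − ½ × 0.98 = 1 − 0.490 = 0.5100

0.51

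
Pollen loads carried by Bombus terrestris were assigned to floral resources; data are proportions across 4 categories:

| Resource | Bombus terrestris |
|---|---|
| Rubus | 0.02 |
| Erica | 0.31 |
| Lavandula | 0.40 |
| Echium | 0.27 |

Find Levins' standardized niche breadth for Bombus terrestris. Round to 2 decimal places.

0.68

Σpᵢ² = 0.02² + 0.31² + 0.40² + 0.27² = 0.0004 + 0.0961 + 0.1600 + 0.0729 = 0.3294
B = 1 / 0.3294 = 3.0358
Bₛ = (B − 1)/(n − 1) = (3.0358 − 1)/(4 − 1) = 2.0358/3 = 0.6786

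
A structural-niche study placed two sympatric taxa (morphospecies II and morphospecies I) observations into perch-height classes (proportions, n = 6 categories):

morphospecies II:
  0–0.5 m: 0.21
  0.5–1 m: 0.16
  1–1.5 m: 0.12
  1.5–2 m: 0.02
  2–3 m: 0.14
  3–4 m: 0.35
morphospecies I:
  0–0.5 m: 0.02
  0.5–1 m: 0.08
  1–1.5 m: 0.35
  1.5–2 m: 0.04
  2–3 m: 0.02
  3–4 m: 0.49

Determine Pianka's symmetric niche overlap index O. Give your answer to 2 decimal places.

0.81

Σ p₁ᵢp₂ᵢ = 0.0042 + 0.0128 + 0.0420 + 0.0008 + 0.0028 + 0.1715 = 0.2341
Σp_1ᵢ² = 0.21² + 0.16² + 0.12² + 0.02² + 0.14² + 0.35² = 0.0441 + 0.0256 + 0.0144 + 0.0004 + 0.0196 + 0.1225 = 0.2266
Σp_2ᵢ² = 0.02² + 0.08² + 0.35² + 0.04² + 0.02² + 0.49² = 0.0004 + 0.0064 + 0.1225 + 0.0016 + 0.0004 + 0.2401 = 0.3714
O = 0.2341 / √(0.2266 × 0.3714) = 0.2341 / 0.29010 = 0.8070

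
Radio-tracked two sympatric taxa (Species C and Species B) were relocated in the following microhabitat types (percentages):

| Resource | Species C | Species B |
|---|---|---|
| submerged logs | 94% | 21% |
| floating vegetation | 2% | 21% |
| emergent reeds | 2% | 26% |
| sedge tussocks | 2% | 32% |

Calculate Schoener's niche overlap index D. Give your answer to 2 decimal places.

Convert percentages to proportions (divide by 100).
Σ|p₁ᵢ − p₂ᵢ| = 0.73 + 0.19 + 0.24 + 0.30 = 1.46
D = 1 − ½ × 1.46 = 1 − 0.730 = 0.2700

0.27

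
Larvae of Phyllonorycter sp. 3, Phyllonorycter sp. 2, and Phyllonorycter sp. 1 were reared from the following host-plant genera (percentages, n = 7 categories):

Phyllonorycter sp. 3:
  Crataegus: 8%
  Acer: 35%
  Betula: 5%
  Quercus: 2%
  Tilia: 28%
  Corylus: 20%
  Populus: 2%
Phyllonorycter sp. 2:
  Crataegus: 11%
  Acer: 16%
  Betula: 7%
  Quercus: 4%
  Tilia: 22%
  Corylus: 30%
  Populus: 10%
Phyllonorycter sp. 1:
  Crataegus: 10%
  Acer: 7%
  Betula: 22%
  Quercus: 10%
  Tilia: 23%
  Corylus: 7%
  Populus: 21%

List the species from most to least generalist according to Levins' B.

Convert percentages to proportions (divide by 100).
Σp_3ᵢ² = 0.08² + 0.35² + 0.05² + 0.02² + 0.28² + 0.20² + 0.02² = 0.0064 + 0.1225 + 0.0025 + 0.0004 + 0.0784 + 0.0400 + 0.0004 = 0.2506
B_3 = 1 / 0.2506 = 3.9904
Σp_2ᵢ² = 0.11² + 0.16² + 0.07² + 0.04² + 0.22² + 0.30² + 0.10² = 0.0121 + 0.0256 + 0.0049 + 0.0016 + 0.0484 + 0.0900 + 0.0100 = 0.1926
B_2 = 1 / 0.1926 = 5.1921
Σp_1ᵢ² = 0.10² + 0.07² + 0.22² + 0.10² + 0.23² + 0.07² + 0.21² = 0.0100 + 0.0049 + 0.0484 + 0.0100 + 0.0529 + 0.0049 + 0.0441 = 0.1752
B_1 = 1 / 0.1752 = 5.7078
Ranking by B (broadest → narrowest): Phyllonorycter sp. 1 (5.71) > Phyllonorycter sp. 2 (5.19) > Phyllonorycter sp. 3 (3.99)

Phyllonorycter sp. 1 > Phyllonorycter sp. 2 > Phyllonorycter sp. 3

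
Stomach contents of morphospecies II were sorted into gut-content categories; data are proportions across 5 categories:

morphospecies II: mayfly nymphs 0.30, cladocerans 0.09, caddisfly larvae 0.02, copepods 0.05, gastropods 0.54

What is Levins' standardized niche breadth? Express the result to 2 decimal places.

Σpᵢ² = 0.30² + 0.09² + 0.02² + 0.05² + 0.54² = 0.0900 + 0.0081 + 0.0004 + 0.0025 + 0.2916 = 0.3926
B = 1 / 0.3926 = 2.5471
Bₛ = (B − 1)/(n − 1) = (2.5471 − 1)/(5 − 1) = 1.5471/4 = 0.3868

0.39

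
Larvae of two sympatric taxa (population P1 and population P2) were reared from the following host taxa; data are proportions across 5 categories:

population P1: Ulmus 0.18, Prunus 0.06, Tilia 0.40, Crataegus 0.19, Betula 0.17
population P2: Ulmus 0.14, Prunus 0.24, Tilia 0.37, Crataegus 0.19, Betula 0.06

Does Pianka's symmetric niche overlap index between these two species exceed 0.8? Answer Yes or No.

Σ p₁ᵢp₂ᵢ = 0.0252 + 0.0144 + 0.1480 + 0.0361 + 0.0102 = 0.2339
Σp_1ᵢ² = 0.18² + 0.06² + 0.40² + 0.19² + 0.17² = 0.0324 + 0.0036 + 0.1600 + 0.0361 + 0.0289 = 0.2610
Σp_2ᵢ² = 0.14² + 0.24² + 0.37² + 0.19² + 0.06² = 0.0196 + 0.0576 + 0.1369 + 0.0361 + 0.0036 = 0.2538
O = 0.2339 / √(0.2610 × 0.2538) = 0.2339 / 0.25737 = 0.9088
O = 0.9088 > 0.8 → Yes.

Yes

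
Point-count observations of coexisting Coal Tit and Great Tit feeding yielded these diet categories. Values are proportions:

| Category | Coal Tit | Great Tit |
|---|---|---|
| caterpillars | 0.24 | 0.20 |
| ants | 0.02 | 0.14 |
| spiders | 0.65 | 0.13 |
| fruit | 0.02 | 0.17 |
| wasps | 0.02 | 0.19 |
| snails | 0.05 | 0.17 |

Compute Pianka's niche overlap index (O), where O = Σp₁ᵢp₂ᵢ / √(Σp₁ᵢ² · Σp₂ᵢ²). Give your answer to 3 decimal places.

Σ p₁ᵢp₂ᵢ = 0.0480 + 0.0028 + 0.0845 + 0.0034 + 0.0038 + 0.0085 = 0.1510
Σp_1ᵢ² = 0.24² + 0.02² + 0.65² + 0.02² + 0.02² + 0.05² = 0.0576 + 0.0004 + 0.4225 + 0.0004 + 0.0004 + 0.0025 = 0.4838
Σp_2ᵢ² = 0.20² + 0.14² + 0.13² + 0.17² + 0.19² + 0.17² = 0.0400 + 0.0196 + 0.0169 + 0.0289 + 0.0361 + 0.0289 = 0.1704
O = 0.1510 / √(0.4838 × 0.1704) = 0.1510 / 0.287123 = 0.52591

0.526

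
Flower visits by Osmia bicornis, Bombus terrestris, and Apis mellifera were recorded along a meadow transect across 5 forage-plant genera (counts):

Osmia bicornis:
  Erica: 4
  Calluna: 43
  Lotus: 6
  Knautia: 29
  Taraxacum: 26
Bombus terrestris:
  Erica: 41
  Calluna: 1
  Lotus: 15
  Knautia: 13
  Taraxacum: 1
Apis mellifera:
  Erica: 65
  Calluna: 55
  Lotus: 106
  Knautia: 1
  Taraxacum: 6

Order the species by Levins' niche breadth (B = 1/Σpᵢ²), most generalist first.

Proportions for Osmia bicornis (n=108): 4/108=0.0370, 43/108=0.3981, 6/108=0.0556, 29/108=0.2685, 26/108=0.2407
Proportions for Bombus terrestris (n=71): 41/71=0.5775, 1/71=0.0141, 15/71=0.2113, 13/71=0.1831, 1/71=0.0141
Proportions for Apis mellifera (n=233): 65/233=0.2790, 55/233=0.2361, 106/233=0.4549, 1/233=0.0043, 6/233=0.0258
Σp_bicoᵢ² = 0.0370² + 0.3981² + 0.0556² + 0.2685² + 0.2407² = 0.001369 + 0.158484 + 0.003091 + 0.072092 + 0.057936 = 0.292972
B_bico = 1 / 0.292972 = 3.4133
Σp_terrᵢ² = 0.5775² + 0.0141² + 0.2113² + 0.1831² + 0.0141² = 0.333506 + 0.000199 + 0.044648 + 0.033526 + 0.000199 = 0.412078
B_terr = 1 / 0.412078 = 2.4267
Σp_mellᵢ² = 0.2790² + 0.2361² + 0.4549² + 0.0043² + 0.0258² = 0.077841 + 0.055743 + 0.206934 + 0.000018 + 0.000666 = 0.341202
B_mell = 1 / 0.341202 = 2.9308
Ranking by B (broadest → narrowest): Osmia bicornis (3.41) > Apis mellifera (2.93) > Bombus terrestris (2.43)

Osmia bicornis > Apis mellifera > Bombus terrestris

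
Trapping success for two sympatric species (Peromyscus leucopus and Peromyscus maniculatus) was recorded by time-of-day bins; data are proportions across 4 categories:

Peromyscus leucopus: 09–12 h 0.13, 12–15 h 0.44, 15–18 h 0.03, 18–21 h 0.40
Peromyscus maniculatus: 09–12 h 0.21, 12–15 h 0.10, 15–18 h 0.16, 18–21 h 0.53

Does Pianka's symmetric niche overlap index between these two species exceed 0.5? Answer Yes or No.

Σ p₁ᵢp₂ᵢ = 0.0273 + 0.0440 + 0.0048 + 0.2120 = 0.2881
Σp_1ᵢ² = 0.13² + 0.44² + 0.03² + 0.40² = 0.0169 + 0.1936 + 0.0009 + 0.1600 = 0.3714
Σp_2ᵢ² = 0.21² + 0.10² + 0.16² + 0.53² = 0.0441 + 0.0100 + 0.0256 + 0.2809 = 0.3606
O = 0.2881 / √(0.3714 × 0.3606) = 0.2881 / 0.36596 = 0.7872
O = 0.7872 > 0.5 → Yes.

Yes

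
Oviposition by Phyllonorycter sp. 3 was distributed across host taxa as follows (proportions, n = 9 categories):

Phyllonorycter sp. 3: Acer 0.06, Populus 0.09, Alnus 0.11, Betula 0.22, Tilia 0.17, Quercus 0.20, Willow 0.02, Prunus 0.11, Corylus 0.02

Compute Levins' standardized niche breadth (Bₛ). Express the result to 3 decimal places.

0.687

Σpᵢ² = 0.06² + 0.09² + 0.11² + 0.22² + 0.17² + 0.20² + 0.02² + 0.11² + 0.02² = 0.0036 + 0.0081 + 0.0121 + 0.0484 + 0.0289 + 0.0400 + 0.0004 + 0.0121 + 0.0004 = 0.1540
B = 1 / 0.1540 = 6.49351
Bₛ = (B − 1)/(n − 1) = (6.49351 − 1)/(9 − 1) = 5.49351/8 = 0.68669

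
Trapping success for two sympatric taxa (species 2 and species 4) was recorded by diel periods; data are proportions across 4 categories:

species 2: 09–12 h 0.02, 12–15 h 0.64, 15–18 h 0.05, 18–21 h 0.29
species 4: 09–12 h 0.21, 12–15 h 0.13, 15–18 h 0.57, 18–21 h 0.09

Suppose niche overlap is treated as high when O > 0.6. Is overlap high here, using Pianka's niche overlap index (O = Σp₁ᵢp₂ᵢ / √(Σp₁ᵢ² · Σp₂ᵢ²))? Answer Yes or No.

Σ p₁ᵢp₂ᵢ = 0.0042 + 0.0832 + 0.0285 + 0.0261 = 0.1420
Σp_1ᵢ² = 0.02² + 0.64² + 0.05² + 0.29² = 0.0004 + 0.4096 + 0.0025 + 0.0841 = 0.4966
Σp_2ᵢ² = 0.21² + 0.13² + 0.57² + 0.09² = 0.0441 + 0.0169 + 0.3249 + 0.0081 = 0.3940
O = 0.1420 / √(0.4966 × 0.3940) = 0.1420 / 0.44234 = 0.3210
O = 0.3210 < 0.6 → No.

No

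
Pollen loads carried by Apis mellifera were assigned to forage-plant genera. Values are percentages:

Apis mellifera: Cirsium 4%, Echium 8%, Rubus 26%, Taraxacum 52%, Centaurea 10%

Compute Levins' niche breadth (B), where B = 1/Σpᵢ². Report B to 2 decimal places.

Convert percentages to proportions (divide by 100).
Σpᵢ² = 0.04² + 0.08² + 0.26² + 0.52² + 0.10² = 0.0016 + 0.0064 + 0.0676 + 0.2704 + 0.0100 = 0.3560
B = 1 / 0.3560 = 2.8090

2.81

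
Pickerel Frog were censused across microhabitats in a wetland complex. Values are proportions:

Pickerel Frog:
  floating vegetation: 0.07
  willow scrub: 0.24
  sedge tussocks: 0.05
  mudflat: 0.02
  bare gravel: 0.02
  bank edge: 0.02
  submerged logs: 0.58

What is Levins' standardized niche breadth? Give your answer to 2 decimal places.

Σpᵢ² = 0.07² + 0.24² + 0.05² + 0.02² + 0.02² + 0.02² + 0.58² = 0.0049 + 0.0576 + 0.0025 + 0.0004 + 0.0004 + 0.0004 + 0.3364 = 0.4026
B = 1 / 0.4026 = 2.4839
Bₛ = (B − 1)/(n − 1) = (2.4839 − 1)/(7 − 1) = 1.4839/6 = 0.2473

0.25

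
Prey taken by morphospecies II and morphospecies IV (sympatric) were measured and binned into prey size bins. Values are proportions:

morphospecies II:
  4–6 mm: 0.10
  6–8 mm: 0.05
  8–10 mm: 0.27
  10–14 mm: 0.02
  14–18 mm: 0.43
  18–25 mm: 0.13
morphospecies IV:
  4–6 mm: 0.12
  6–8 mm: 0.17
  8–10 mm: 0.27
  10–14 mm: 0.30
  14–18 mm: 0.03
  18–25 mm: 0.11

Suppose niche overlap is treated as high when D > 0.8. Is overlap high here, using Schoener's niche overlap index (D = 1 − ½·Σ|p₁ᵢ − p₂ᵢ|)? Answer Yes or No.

Σ|p₁ᵢ − p₂ᵢ| = 0.02 + 0.12 + 0.00 + 0.28 + 0.40 + 0.02 = 0.84
D = 1 − ½ × 0.84 = 1 − 0.420 = 0.5800
D = 0.5800 < 0.8 → No.

No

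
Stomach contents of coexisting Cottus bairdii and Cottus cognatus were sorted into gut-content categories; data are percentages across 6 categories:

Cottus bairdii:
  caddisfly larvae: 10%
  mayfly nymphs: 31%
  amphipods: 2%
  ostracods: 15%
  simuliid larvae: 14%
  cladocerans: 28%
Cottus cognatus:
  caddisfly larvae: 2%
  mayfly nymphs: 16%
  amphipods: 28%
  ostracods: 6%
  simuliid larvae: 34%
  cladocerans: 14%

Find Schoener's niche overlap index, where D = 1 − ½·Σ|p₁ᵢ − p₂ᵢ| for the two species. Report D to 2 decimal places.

0.54

Convert percentages to proportions (divide by 100).
Σ|p₁ᵢ − p₂ᵢ| = 0.08 + 0.15 + 0.26 + 0.09 + 0.20 + 0.14 = 0.92
D = 1 − ½ × 0.92 = 1 − 0.460 = 0.5400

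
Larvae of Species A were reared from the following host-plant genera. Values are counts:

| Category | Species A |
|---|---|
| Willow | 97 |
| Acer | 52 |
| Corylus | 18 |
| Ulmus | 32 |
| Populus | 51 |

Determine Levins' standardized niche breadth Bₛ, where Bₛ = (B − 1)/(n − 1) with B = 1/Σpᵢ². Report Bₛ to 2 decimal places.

Proportions for Species A (n=250): 97/250=0.3880, 52/250=0.2080, 18/250=0.0720, 32/250=0.1280, 51/250=0.2040
Σpᵢ² = 0.3880² + 0.2080² + 0.0720² + 0.1280² + 0.2040² = 0.150544 + 0.043264 + 0.005184 + 0.016384 + 0.041616 = 0.256992
B = 1 / 0.256992 = 3.8912
Bₛ = (B − 1)/(n − 1) = (3.8912 − 1)/(5 − 1) = 2.8912/4 = 0.7228

0.72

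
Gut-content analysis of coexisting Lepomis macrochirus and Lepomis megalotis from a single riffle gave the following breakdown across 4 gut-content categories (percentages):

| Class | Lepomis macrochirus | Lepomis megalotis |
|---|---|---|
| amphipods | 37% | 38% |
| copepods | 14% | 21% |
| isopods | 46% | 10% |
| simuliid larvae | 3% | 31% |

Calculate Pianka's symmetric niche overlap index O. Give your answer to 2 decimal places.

Convert percentages to proportions (divide by 100).
Σ p₁ᵢp₂ᵢ = 0.1406 + 0.0294 + 0.0460 + 0.0093 = 0.2253
Σp_1ᵢ² = 0.37² + 0.14² + 0.46² + 0.03² = 0.1369 + 0.0196 + 0.2116 + 0.0009 = 0.3690
Σp_2ᵢ² = 0.38² + 0.21² + 0.10² + 0.31² = 0.1444 + 0.0441 + 0.0100 + 0.0961 = 0.2946
O = 0.2253 / √(0.3690 × 0.2946) = 0.2253 / 0.32971 = 0.6833

0.68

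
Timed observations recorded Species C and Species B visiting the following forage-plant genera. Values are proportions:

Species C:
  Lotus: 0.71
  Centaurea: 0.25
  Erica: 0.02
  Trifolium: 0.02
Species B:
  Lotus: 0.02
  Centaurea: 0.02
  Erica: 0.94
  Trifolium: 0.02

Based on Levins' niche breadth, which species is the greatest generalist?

Σp_Cᵢ² = 0.71² + 0.25² + 0.02² + 0.02² = 0.5041 + 0.0625 + 0.0004 + 0.0004 = 0.5674
B_C = 1 / 0.5674 = 1.7624
Σp_Bᵢ² = 0.02² + 0.02² + 0.94² + 0.02² = 0.0004 + 0.0004 + 0.8836 + 0.0004 = 0.8848
B_B = 1 / 0.8848 = 1.1302
Highest B → broadest niche (most generalist): Species C (B = 1.76).

Species C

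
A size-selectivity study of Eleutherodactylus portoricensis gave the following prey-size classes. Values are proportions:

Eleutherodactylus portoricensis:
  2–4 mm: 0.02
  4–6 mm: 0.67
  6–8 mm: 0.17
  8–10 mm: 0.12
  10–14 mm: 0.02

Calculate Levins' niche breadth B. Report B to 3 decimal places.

Σpᵢ² = 0.02² + 0.67² + 0.17² + 0.12² + 0.02² = 0.0004 + 0.4489 + 0.0289 + 0.0144 + 0.0004 = 0.4930
B = 1 / 0.4930 = 2.02840

2.028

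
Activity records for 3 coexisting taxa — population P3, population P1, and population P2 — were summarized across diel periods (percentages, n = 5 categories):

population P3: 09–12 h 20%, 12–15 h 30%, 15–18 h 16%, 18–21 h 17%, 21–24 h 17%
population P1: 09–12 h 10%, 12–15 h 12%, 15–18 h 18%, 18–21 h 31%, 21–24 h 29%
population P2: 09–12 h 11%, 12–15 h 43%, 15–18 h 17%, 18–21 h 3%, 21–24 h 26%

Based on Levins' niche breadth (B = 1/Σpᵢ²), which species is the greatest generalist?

population P3

Convert percentages to proportions (divide by 100).
Σp_P3ᵢ² = 0.20² + 0.30² + 0.16² + 0.17² + 0.17² = 0.0400 + 0.0900 + 0.0256 + 0.0289 + 0.0289 = 0.2134
B_P3 = 1 / 0.2134 = 4.6860
Σp_P1ᵢ² = 0.10² + 0.12² + 0.18² + 0.31² + 0.29² = 0.0100 + 0.0144 + 0.0324 + 0.0961 + 0.0841 = 0.2370
B_P1 = 1 / 0.2370 = 4.2194
Σp_P2ᵢ² = 0.11² + 0.43² + 0.17² + 0.03² + 0.26² = 0.0121 + 0.1849 + 0.0289 + 0.0009 + 0.0676 = 0.2944
B_P2 = 1 / 0.2944 = 3.3967
Highest B → broadest niche (most generalist): population P3 (B = 4.69).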